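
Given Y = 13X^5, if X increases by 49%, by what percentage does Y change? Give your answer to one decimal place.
634.4%

For Y = 13X^5:
If X → X(1 + 0.49)
Then Y → Y · (1 + 0.49)^5
     ≈ Y · 7.3440

Percentage change = ((1 + 0.49)^5 − 1) × 100% ≈ 634.4%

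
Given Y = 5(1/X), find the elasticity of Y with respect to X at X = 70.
Elasticity = -1

Elasticity = (dY/dX) · (X/Y)

dY/dX = -5/X²
At X = 70: dY/dX = -1/980, Y = 1/14

Elasticity = (-1/980) · (70 / (1/14)) = -1

Interpretation: for a small percentage change in X, the percentage change in Y is approximately -1.00 times as large.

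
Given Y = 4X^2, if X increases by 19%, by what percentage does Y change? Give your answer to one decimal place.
41.6%

For Y = 4X^2:
If X → X(1 + 0.19)
Then Y → Y · (1 + 0.19)^2
     = Y · 1.4161

Percentage change = ((1 + 0.19)^2 − 1) × 100% ≈ 41.6%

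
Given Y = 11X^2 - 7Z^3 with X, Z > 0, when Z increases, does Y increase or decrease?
Y decreases

Taking the partial derivative:
∂Y/∂Z = -21Z^2

∂Y/∂Z = -21Z^2 < 0 (assuming positive values)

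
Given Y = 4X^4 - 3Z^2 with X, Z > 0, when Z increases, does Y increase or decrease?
Y decreases

Taking the partial derivative:
∂Y/∂Z = -6Z

∂Y/∂Z = -6Z < 0 (assuming positive values)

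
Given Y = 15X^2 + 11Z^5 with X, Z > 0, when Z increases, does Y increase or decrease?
Y increases

Taking the partial derivative:
∂Y/∂Z = 55Z^4

∂Y/∂Z = 55Z^4 > 0 (assuming positive values)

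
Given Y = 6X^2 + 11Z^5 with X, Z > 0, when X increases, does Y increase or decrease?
Y increases

Taking the partial derivative:
∂Y/∂X = 12X

∂Y/∂X = 12X > 0 (assuming positive values)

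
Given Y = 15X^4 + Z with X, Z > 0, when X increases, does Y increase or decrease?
Y increases

Taking the partial derivative:
∂Y/∂X = 60X^3

∂Y/∂X = 60X^3 > 0 (assuming positive values)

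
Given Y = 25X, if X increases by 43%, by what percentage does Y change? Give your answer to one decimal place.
43.0%

For Y = 25X:
If X → X(1 + 0.43)
Then Y → Y · (1 + 0.43)^1
     = Y · 1.4300

Percentage change = ((1 + 0.43)^1 − 1) × 100% = 43.0%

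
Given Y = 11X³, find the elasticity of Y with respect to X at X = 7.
Elasticity = 3

Elasticity = (dY/dX) · (X/Y)

dY/dX = 33·X²
At X = 7: dY/dX = 1617, Y = 3773

Elasticity = 1617 · (7 / 3773) = 3

Interpretation: for a small percentage change in X, the percentage change in Y is approximately 3.00 times as large.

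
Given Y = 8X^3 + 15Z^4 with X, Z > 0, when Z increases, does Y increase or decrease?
Y increases

Taking the partial derivative:
∂Y/∂Z = 60Z^3

∂Y/∂Z = 60Z^3 > 0 (assuming positive values)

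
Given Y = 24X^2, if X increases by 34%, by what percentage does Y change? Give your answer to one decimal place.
79.6%

For Y = 24X^2:
If X → X(1 + 0.34)
Then Y → Y · (1 + 0.34)^2
     = Y · 1.7956

Percentage change = ((1 + 0.34)^2 − 1) × 100% ≈ 79.6%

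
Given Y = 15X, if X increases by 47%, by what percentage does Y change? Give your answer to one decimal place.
47.0%

For Y = 15X:
If X → X(1 + 0.47)
Then Y → Y · (1 + 0.47)^1
     = Y · 1.4700

Percentage change = ((1 + 0.47)^1 − 1) × 100% = 47.0%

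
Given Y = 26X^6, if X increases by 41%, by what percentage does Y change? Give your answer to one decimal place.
685.8%

For Y = 26X^6:
If X → X(1 + 0.41)
Then Y → Y · (1 + 0.41)^6
     ≈ Y · 7.8580

Percentage change = ((1 + 0.41)^6 − 1) × 100% ≈ 685.8%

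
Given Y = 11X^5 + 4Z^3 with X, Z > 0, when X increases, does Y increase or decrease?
Y increases

Taking the partial derivative:
∂Y/∂X = 55X^4

∂Y/∂X = 55X^4 > 0 (assuming positive values)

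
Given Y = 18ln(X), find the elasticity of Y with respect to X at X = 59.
Elasticity = 1/ln(59) ≈ 0.2452

Elasticity = (dY/dX) · (X/Y)

dY/dX = 18/X
At X = 59: dY/dX = 18/59, Y = 18·ln(59)

Elasticity = (18/59) · (59 / (18·ln(59))) = 1/ln(59) ≈ 0.2452

Interpretation: for a small percentage change in X, the percentage change in Y is approximately 0.25 times as large.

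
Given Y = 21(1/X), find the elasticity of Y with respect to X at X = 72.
Elasticity = -1

Elasticity = (dY/dX) · (X/Y)

dY/dX = -21/X²
At X = 72: dY/dX = -7/1728, Y = 7/24

Elasticity = (-7/1728) · (72 / (7/24)) = -1

Interpretation: for a small percentage change in X, the percentage change in Y is approximately -1.00 times as large.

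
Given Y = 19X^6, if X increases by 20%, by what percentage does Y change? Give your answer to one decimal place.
198.6%

For Y = 19X^6:
If X → X(1 + 0.2)
Then Y → Y · (1 + 0.2)^6
     ≈ Y · 2.9860

Percentage change = ((1 + 0.2)^6 − 1) × 100% ≈ 198.6%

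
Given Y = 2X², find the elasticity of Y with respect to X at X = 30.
Elasticity = 2

Elasticity = (dY/dX) · (X/Y)

dY/dX = 4·X
At X = 30: dY/dX = 120, Y = 1800

Elasticity = 120 · (30 / 1800) = 2

Interpretation: for a small percentage change in X, the percentage change in Y is approximately 2.00 times as large.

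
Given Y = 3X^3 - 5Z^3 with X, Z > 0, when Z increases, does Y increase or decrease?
Y decreases

Taking the partial derivative:
∂Y/∂Z = -15Z^2

∂Y/∂Z = -15Z^2 < 0 (assuming positive values)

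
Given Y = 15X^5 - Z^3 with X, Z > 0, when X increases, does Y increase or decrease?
Y increases

Taking the partial derivative:
∂Y/∂X = 75X^4

∂Y/∂X = 75X^4 > 0 (assuming positive values)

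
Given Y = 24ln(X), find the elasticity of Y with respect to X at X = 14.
Elasticity = 1/ln(14) ≈ 0.3789

Elasticity = (dY/dX) · (X/Y)

dY/dX = 24/X
At X = 14: dY/dX = 12/7, Y = 24·ln(14)

Elasticity = (12/7) · (14 / (24·ln(14))) = 1/ln(14) ≈ 0.3789

Interpretation: for a small percentage change in X, the percentage change in Y is approximately 0.38 times as large.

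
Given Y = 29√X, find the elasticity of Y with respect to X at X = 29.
Elasticity = 1/2

Elasticity = (dY/dX) · (X/Y)

dY/dX = 29/(2·√X)
At X = 29: dY/dX = √29/2, Y = 29·√29

Elasticity = (√29/2) · (29 / (29·√29)) = 1/2

Interpretation: for a small percentage change in X, the percentage change in Y is approximately 0.50 times as large.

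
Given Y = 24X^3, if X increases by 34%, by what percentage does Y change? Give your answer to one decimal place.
140.6%

For Y = 24X^3:
If X → X(1 + 0.34)
Then Y → Y · (1 + 0.34)^3
     ≈ Y · 2.4061

Percentage change = ((1 + 0.34)^3 − 1) × 100% ≈ 140.6%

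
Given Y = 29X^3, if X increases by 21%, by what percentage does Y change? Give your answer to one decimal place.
77.2%

For Y = 29X^3:
If X → X(1 + 0.21)
Then Y → Y · (1 + 0.21)^3
     ≈ Y · 1.7716

Percentage change = ((1 + 0.21)^3 − 1) × 100% ≈ 77.2%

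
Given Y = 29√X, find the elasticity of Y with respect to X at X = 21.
Elasticity = 1/2

Elasticity = (dY/dX) · (X/Y)

dY/dX = 29/(2·√X)
At X = 21: dY/dX = 29·√21/42, Y = 29·√21

Elasticity = (29·√21/42) · (21 / (29·√21)) = 1/2

Interpretation: for a small percentage change in X, the percentage change in Y is approximately 0.50 times as large.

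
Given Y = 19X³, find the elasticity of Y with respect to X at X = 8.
Elasticity = 3

Elasticity = (dY/dX) · (X/Y)

dY/dX = 57·X²
At X = 8: dY/dX = 3648, Y = 9728

Elasticity = 3648 · (8 / 9728) = 3

Interpretation: for a small percentage change in X, the percentage change in Y is approximately 3.00 times as large.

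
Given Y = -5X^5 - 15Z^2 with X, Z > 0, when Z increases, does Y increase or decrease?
Y decreases

Taking the partial derivative:
∂Y/∂Z = -30Z

∂Y/∂Z = -30Z < 0 (assuming positive values)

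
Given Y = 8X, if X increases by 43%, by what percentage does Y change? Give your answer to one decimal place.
43.0%

For Y = 8X:
If X → X(1 + 0.43)
Then Y → Y · (1 + 0.43)^1
     = Y · 1.4300

Percentage change = ((1 + 0.43)^1 − 1) × 100% = 43.0%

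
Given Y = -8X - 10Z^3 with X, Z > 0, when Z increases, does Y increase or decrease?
Y decreases

Taking the partial derivative:
∂Y/∂Z = -30Z^2

∂Y/∂Z = -30Z^2 < 0 (assuming positive values)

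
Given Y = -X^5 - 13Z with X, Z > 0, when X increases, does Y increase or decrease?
Y decreases

Taking the partial derivative:
∂Y/∂X = -5X^4

∂Y/∂X = -5X^4 < 0 (assuming positive values)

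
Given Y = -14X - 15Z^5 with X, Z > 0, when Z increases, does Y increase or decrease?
Y decreases

Taking the partial derivative:
∂Y/∂Z = -75Z^4

∂Y/∂Z = -75Z^4 < 0 (assuming positive values)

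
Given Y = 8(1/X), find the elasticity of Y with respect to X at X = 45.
Elasticity = -1

Elasticity = (dY/dX) · (X/Y)

dY/dX = -8/X²
At X = 45: dY/dX = -8/2025, Y = 8/45

Elasticity = (-8/2025) · (45 / (8/45)) = -1

Interpretation: for a small percentage change in X, the percentage change in Y is approximately -1.00 times as large.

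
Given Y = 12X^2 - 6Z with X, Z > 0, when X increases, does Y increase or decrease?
Y increases

Taking the partial derivative:
∂Y/∂X = 24X

∂Y/∂X = 24X > 0 (assuming positive values)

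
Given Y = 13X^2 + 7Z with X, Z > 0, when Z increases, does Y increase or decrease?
Y increases

Taking the partial derivative:
∂Y/∂Z = 7

∂Y/∂Z = 7 > 0 (assuming positive values)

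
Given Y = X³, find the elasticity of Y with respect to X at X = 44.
Elasticity = 3

Elasticity = (dY/dX) · (X/Y)

dY/dX = 3·X²
At X = 44: dY/dX = 5808, Y = 85184

Elasticity = 5808 · (44 / 85184) = 3

Interpretation: for a small percentage change in X, the percentage change in Y is approximately 3.00 times as large.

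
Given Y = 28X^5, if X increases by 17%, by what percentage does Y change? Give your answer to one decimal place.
119.2%

For Y = 28X^5:
If X → X(1 + 0.17)
Then Y → Y · (1 + 0.17)^5
     ≈ Y · 2.1924

Percentage change = ((1 + 0.17)^5 − 1) × 100% ≈ 119.2%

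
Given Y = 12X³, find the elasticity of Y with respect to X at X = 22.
Elasticity = 3

Elasticity = (dY/dX) · (X/Y)

dY/dX = 36·X²
At X = 22: dY/dX = 17424, Y = 127776

Elasticity = 17424 · (22 / 127776) = 3

Interpretation: for a small percentage change in X, the percentage change in Y is approximately 3.00 times as large.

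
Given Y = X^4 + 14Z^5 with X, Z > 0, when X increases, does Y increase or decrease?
Y increases

Taking the partial derivative:
∂Y/∂X = 4X^3

∂Y/∂X = 4X^3 > 0 (assuming positive values)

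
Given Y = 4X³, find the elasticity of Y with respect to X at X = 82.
Elasticity = 3

Elasticity = (dY/dX) · (X/Y)

dY/dX = 12·X²
At X = 82: dY/dX = 80688, Y = 2205472

Elasticity = 80688 · (82 / 2205472) = 3

Interpretation: for a small percentage change in X, the percentage change in Y is approximately 3.00 times as large.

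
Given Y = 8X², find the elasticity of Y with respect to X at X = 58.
Elasticity = 2

Elasticity = (dY/dX) · (X/Y)

dY/dX = 16·X
At X = 58: dY/dX = 928, Y = 26912

Elasticity = 928 · (58 / 26912) = 2

Interpretation: for a small percentage change in X, the percentage change in Y is approximately 2.00 times as large.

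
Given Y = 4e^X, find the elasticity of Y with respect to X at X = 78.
Elasticity = 78

Elasticity = (dY/dX) · (X/Y)

dY/dX = 4·e^X
At X = 78: dY/dX = 4·e^78, Y = 4·e^78

Elasticity = (4·e^78) · (78 / (4·e^78)) = 78

Interpretation: for a small percentage change in X, the percentage change in Y is approximately 78.00 times as large.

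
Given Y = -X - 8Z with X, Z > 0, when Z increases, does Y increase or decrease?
Y decreases

Taking the partial derivative:
∂Y/∂Z = -8

∂Y/∂Z = -8 < 0 (assuming positive values)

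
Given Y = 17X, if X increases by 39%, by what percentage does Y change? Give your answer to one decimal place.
39.0%

For Y = 17X:
If X → X(1 + 0.39)
Then Y → Y · (1 + 0.39)^1
     = Y · 1.3900

Percentage change = ((1 + 0.39)^1 − 1) × 100% = 39.0%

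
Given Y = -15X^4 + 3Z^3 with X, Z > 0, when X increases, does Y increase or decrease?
Y decreases

Taking the partial derivative:
∂Y/∂X = -60X^3

∂Y/∂X = -60X^3 < 0 (assuming positive values)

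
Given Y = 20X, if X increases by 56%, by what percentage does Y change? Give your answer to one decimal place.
56.0%

For Y = 20X:
If X → X(1 + 0.56)
Then Y → Y · (1 + 0.56)^1
     = Y · 1.5600

Percentage change = ((1 + 0.56)^1 − 1) × 100% = 56.0%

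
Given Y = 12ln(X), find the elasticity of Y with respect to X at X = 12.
Elasticity = 1/ln(12) ≈ 0.4024

Elasticity = (dY/dX) · (X/Y)

dY/dX = 12/X
At X = 12: dY/dX = 1, Y = 12·ln(12)

Elasticity = 1 · (12 / (12·ln(12))) = 1/ln(12) ≈ 0.4024

Interpretation: for a small percentage change in X, the percentage change in Y is approximately 0.40 times as large.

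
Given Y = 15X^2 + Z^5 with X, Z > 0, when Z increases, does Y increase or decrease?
Y increases

Taking the partial derivative:
∂Y/∂Z = 5Z^4

∂Y/∂Z = 5Z^4 > 0 (assuming positive values)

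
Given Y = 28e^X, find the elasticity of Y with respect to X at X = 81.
Elasticity = 81

Elasticity = (dY/dX) · (X/Y)

dY/dX = 28·e^X
At X = 81: dY/dX = 28·e^81, Y = 28·e^81

Elasticity = (28·e^81) · (81 / (28·e^81)) = 81

Interpretation: for a small percentage change in X, the percentage change in Y is approximately 81.00 times as large.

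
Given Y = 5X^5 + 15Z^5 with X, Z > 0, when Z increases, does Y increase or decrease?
Y increases

Taking the partial derivative:
∂Y/∂Z = 75Z^4

∂Y/∂Z = 75Z^4 > 0 (assuming positive values)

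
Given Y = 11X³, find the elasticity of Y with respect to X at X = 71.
Elasticity = 3

Elasticity = (dY/dX) · (X/Y)

dY/dX = 33·X²
At X = 71: dY/dX = 166353, Y = 3937021

Elasticity = 166353 · (71 / 3937021) = 3

Interpretation: for a small percentage change in X, the percentage change in Y is approximately 3.00 times as large.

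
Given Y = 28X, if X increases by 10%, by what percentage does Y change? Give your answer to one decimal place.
10.0%

For Y = 28X:
If X → X(1 + 0.1)
Then Y → Y · (1 + 0.1)^1
     = Y · 1.1000

Percentage change = ((1 + 0.1)^1 − 1) × 100% = 10.0%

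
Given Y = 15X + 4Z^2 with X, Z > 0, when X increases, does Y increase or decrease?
Y increases

Taking the partial derivative:
∂Y/∂X = 15

∂Y/∂X = 15 > 0 (assuming positive values)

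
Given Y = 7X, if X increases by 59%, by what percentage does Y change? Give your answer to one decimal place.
59.0%

For Y = 7X:
If X → X(1 + 0.59)
Then Y → Y · (1 + 0.59)^1
     = Y · 1.5900

Percentage change = ((1 + 0.59)^1 − 1) × 100% = 59.0%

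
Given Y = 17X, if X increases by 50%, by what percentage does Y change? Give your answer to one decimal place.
50.0%

For Y = 17X:
If X → X(1 + 0.5)
Then Y → Y · (1 + 0.5)^1
     = Y · 1.5000

Percentage change = ((1 + 0.5)^1 − 1) × 100% = 50.0%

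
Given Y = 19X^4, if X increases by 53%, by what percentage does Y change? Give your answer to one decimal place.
448.0%

For Y = 19X^4:
If X → X(1 + 0.53)
Then Y → Y · (1 + 0.53)^4
     ≈ Y · 5.4798

Percentage change = ((1 + 0.53)^4 − 1) × 100% ≈ 448.0%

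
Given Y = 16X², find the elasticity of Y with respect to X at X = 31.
Elasticity = 2

Elasticity = (dY/dX) · (X/Y)

dY/dX = 32·X
At X = 31: dY/dX = 992, Y = 15376

Elasticity = 992 · (31 / 15376) = 2

Interpretation: for a small percentage change in X, the percentage change in Y is approximately 2.00 times as large.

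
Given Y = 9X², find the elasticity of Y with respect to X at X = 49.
Elasticity = 2

Elasticity = (dY/dX) · (X/Y)

dY/dX = 18·X
At X = 49: dY/dX = 882, Y = 21609

Elasticity = 882 · (49 / 21609) = 2

Interpretation: for a small percentage change in X, the percentage change in Y is approximately 2.00 times as large.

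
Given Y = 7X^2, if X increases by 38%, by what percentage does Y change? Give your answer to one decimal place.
90.4%

For Y = 7X^2:
If X → X(1 + 0.38)
Then Y → Y · (1 + 0.38)^2
     = Y · 1.9044

Percentage change = ((1 + 0.38)^2 − 1) × 100% ≈ 90.4%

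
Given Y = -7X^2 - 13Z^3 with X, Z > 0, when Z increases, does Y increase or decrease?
Y decreases

Taking the partial derivative:
∂Y/∂Z = -39Z^2

∂Y/∂Z = -39Z^2 < 0 (assuming positive values)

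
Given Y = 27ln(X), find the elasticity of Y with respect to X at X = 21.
Elasticity = 1/ln(21) ≈ 0.3285

Elasticity = (dY/dX) · (X/Y)

dY/dX = 27/X
At X = 21: dY/dX = 9/7, Y = 27·ln(21)

Elasticity = (9/7) · (21 / (27·ln(21))) = 1/ln(21) ≈ 0.3285

Interpretation: for a small percentage change in X, the percentage change in Y is approximately 0.33 times as large.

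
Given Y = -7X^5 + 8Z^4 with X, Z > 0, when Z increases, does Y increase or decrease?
Y increases

Taking the partial derivative:
∂Y/∂Z = 32Z^3

∂Y/∂Z = 32Z^3 > 0 (assuming positive values)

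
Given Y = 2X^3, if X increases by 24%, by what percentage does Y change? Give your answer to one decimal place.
90.7%

For Y = 2X^3:
If X → X(1 + 0.24)
Then Y → Y · (1 + 0.24)^3
     ≈ Y · 1.9066

Percentage change = ((1 + 0.24)^3 − 1) × 100% ≈ 90.7%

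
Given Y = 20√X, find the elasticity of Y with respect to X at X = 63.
Elasticity = 1/2

Elasticity = (dY/dX) · (X/Y)

dY/dX = 10/√X
At X = 63: dY/dX = 10·√7/21, Y = 60·√7

Elasticity = (10·√7/21) · (63 / (60·√7)) = 1/2

Interpretation: for a small percentage change in X, the percentage change in Y is approximately 0.50 times as large.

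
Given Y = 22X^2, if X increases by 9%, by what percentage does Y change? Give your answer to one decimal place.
18.8%

For Y = 22X^2:
If X → X(1 + 0.09)
Then Y → Y · (1 + 0.09)^2
     = Y · 1.1881

Percentage change = ((1 + 0.09)^2 − 1) × 100% ≈ 18.8%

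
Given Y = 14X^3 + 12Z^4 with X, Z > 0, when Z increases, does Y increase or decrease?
Y increases

Taking the partial derivative:
∂Y/∂Z = 48Z^3

∂Y/∂Z = 48Z^3 > 0 (assuming positive values)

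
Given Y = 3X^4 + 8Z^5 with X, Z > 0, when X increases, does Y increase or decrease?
Y increases

Taking the partial derivative:
∂Y/∂X = 12X^3

∂Y/∂X = 12X^3 > 0 (assuming positive values)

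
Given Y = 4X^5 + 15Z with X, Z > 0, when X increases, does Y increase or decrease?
Y increases

Taking the partial derivative:
∂Y/∂X = 20X^4

∂Y/∂X = 20X^4 > 0 (assuming positive values)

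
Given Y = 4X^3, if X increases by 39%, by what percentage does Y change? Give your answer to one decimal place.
168.6%

For Y = 4X^3:
If X → X(1 + 0.39)
Then Y → Y · (1 + 0.39)^3
     ≈ Y · 2.6856

Percentage change = ((1 + 0.39)^3 − 1) × 100% ≈ 168.6%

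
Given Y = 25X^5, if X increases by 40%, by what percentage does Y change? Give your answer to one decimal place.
437.8%

For Y = 25X^5:
If X → X(1 + 0.4)
Then Y → Y · (1 + 0.4)^5
     ≈ Y · 5.3782

Percentage change = ((1 + 0.4)^5 − 1) × 100% ≈ 437.8%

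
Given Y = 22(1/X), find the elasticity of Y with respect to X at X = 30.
Elasticity = -1

Elasticity = (dY/dX) · (X/Y)

dY/dX = -22/X²
At X = 30: dY/dX = -11/450, Y = 11/15

Elasticity = (-11/450) · (30 / (11/15)) = -1

Interpretation: for a small percentage change in X, the percentage change in Y is approximately -1.00 times as large.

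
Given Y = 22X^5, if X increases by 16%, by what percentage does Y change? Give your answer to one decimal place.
110.0%

For Y = 22X^5:
If X → X(1 + 0.16)
Then Y → Y · (1 + 0.16)^5
     ≈ Y · 2.1003

Percentage change = ((1 + 0.16)^5 − 1) × 100% ≈ 110.0%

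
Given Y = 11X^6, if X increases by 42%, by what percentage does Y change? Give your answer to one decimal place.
719.8%

For Y = 11X^6:
If X → X(1 + 0.42)
Then Y → Y · (1 + 0.42)^6
     ≈ Y · 8.1984

Percentage change = ((1 + 0.42)^6 − 1) × 100% ≈ 719.8%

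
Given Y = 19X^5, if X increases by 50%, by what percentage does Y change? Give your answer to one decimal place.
659.4%

For Y = 19X^5:
If X → X(1 + 0.5)
Then Y → Y · (1 + 0.5)^5
     ≈ Y · 7.5938

Percentage change = ((1 + 0.5)^5 − 1) × 100% ≈ 659.4%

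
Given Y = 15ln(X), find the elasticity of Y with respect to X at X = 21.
Elasticity = 1/ln(21) ≈ 0.3285

Elasticity = (dY/dX) · (X/Y)

dY/dX = 15/X
At X = 21: dY/dX = 5/7, Y = 15·ln(21)

Elasticity = (5/7) · (21 / (15·ln(21))) = 1/ln(21) ≈ 0.3285

Interpretation: for a small percentage change in X, the percentage change in Y is approximately 0.33 times as large.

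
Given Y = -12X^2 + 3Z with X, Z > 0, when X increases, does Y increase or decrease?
Y decreases

Taking the partial derivative:
∂Y/∂X = -24X

∂Y/∂X = -24X < 0 (assuming positive values)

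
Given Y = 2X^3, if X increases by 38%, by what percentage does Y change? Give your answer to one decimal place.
162.8%

For Y = 2X^3:
If X → X(1 + 0.38)
Then Y → Y · (1 + 0.38)^3
     ≈ Y · 2.6281

Percentage change = ((1 + 0.38)^3 − 1) × 100% ≈ 162.8%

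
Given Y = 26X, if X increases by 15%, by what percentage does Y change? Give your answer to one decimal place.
15.0%

For Y = 26X:
If X → X(1 + 0.15)
Then Y → Y · (1 + 0.15)^1
     = Y · 1.1500

Percentage change = ((1 + 0.15)^1 − 1) × 100% = 15.0%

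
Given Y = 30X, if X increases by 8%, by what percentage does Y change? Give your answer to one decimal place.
8.0%

For Y = 30X:
If X → X(1 + 0.08)
Then Y → Y · (1 + 0.08)^1
     = Y · 1.0800

Percentage change = ((1 + 0.08)^1 − 1) × 100% = 8.0%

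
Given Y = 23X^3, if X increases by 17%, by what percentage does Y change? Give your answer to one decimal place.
60.2%

For Y = 23X^3:
If X → X(1 + 0.17)
Then Y → Y · (1 + 0.17)^3
     ≈ Y · 1.6016

Percentage change = ((1 + 0.17)^3 − 1) × 100% ≈ 60.2%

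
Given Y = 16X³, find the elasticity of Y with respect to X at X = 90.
Elasticity = 3

Elasticity = (dY/dX) · (X/Y)

dY/dX = 48·X²
At X = 90: dY/dX = 388800, Y = 11664000

Elasticity = 388800 · (90 / 11664000) = 3

Interpretation: for a small percentage change in X, the percentage change in Y is approximately 3.00 times as large.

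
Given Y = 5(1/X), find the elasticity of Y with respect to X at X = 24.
Elasticity = -1

Elasticity = (dY/dX) · (X/Y)

dY/dX = -5/X²
At X = 24: dY/dX = -5/576, Y = 5/24

Elasticity = (-5/576) · (24 / (5/24)) = -1

Interpretation: for a small percentage change in X, the percentage change in Y is approximately -1.00 times as large.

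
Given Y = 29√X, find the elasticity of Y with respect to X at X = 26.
Elasticity = 1/2

Elasticity = (dY/dX) · (X/Y)

dY/dX = 29/(2·√X)
At X = 26: dY/dX = 29·√26/52, Y = 29·√26

Elasticity = (29·√26/52) · (26 / (29·√26)) = 1/2

Interpretation: for a small percentage change in X, the percentage change in Y is approximately 0.50 times as large.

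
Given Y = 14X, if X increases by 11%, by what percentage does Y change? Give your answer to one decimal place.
11.0%

For Y = 14X:
If X → X(1 + 0.11)
Then Y → Y · (1 + 0.11)^1
     = Y · 1.1100

Percentage change = ((1 + 0.11)^1 − 1) × 100% = 11.0%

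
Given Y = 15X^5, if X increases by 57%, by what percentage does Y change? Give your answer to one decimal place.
853.9%

For Y = 15X^5:
If X → X(1 + 0.57)
Then Y → Y · (1 + 0.57)^5
     ≈ Y · 9.5389

Percentage change = ((1 + 0.57)^5 − 1) × 100% ≈ 853.9%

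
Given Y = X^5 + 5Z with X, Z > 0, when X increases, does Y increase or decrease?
Y increases

Taking the partial derivative:
∂Y/∂X = 5X^4

∂Y/∂X = 5X^4 > 0 (assuming positive values)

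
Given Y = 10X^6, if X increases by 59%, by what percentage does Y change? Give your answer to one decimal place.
1515.8%

For Y = 10X^6:
If X → X(1 + 0.59)
Then Y → Y · (1 + 0.59)^6
     ≈ Y · 16.1578

Percentage change = ((1 + 0.59)^6 − 1) × 100% ≈ 1515.8%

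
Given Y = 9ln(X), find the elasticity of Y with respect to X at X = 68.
Elasticity = 1/ln(68) ≈ 0.2370

Elasticity = (dY/dX) · (X/Y)

dY/dX = 9/X
At X = 68: dY/dX = 9/68, Y = 9·ln(68)

Elasticity = (9/68) · (68 / (9·ln(68))) = 1/ln(68) ≈ 0.2370

Interpretation: for a small percentage change in X, the percentage change in Y is approximately 0.24 times as large.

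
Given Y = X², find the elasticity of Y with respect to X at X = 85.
Elasticity = 2

Elasticity = (dY/dX) · (X/Y)

dY/dX = 2·X
At X = 85: dY/dX = 170, Y = 7225

Elasticity = 170 · (85 / 7225) = 2

Interpretation: for a small percentage change in X, the percentage change in Y is approximately 2.00 times as large.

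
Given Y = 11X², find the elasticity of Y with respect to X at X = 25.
Elasticity = 2

Elasticity = (dY/dX) · (X/Y)

dY/dX = 22·X
At X = 25: dY/dX = 550, Y = 6875

Elasticity = 550 · (25 / 6875) = 2

Interpretation: for a small percentage change in X, the percentage change in Y is approximately 2.00 times as large.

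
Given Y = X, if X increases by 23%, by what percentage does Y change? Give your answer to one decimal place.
23.0%

For Y = X:
If X → X(1 + 0.23)
Then Y → Y · (1 + 0.23)^1
     = Y · 1.2300

Percentage change = ((1 + 0.23)^1 − 1) × 100% = 23.0%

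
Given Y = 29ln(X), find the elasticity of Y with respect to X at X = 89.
Elasticity = 1/ln(89) ≈ 0.2228

Elasticity = (dY/dX) · (X/Y)

dY/dX = 29/X
At X = 89: dY/dX = 29/89, Y = 29·ln(89)

Elasticity = (29/89) · (89 / (29·ln(89))) = 1/ln(89) ≈ 0.2228

Interpretation: for a small percentage change in X, the percentage change in Y is approximately 0.22 times as large.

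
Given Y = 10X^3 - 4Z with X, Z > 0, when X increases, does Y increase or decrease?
Y increases

Taking the partial derivative:
∂Y/∂X = 30X^2

∂Y/∂X = 30X^2 > 0 (assuming positive values)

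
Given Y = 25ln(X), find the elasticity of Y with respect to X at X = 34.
Elasticity = 1/ln(34) ≈ 0.2836

Elasticity = (dY/dX) · (X/Y)

dY/dX = 25/X
At X = 34: dY/dX = 25/34, Y = 25·ln(34)

Elasticity = (25/34) · (34 / (25·ln(34))) = 1/ln(34) ≈ 0.2836

Interpretation: for a small percentage change in X, the percentage change in Y is approximately 0.28 times as large.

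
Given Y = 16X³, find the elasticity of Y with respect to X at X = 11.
Elasticity = 3

Elasticity = (dY/dX) · (X/Y)

dY/dX = 48·X²
At X = 11: dY/dX = 5808, Y = 21296

Elasticity = 5808 · (11 / 21296) = 3

Interpretation: for a small percentage change in X, the percentage change in Y is approximately 3.00 times as large.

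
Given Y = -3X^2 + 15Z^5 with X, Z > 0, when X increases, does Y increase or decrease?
Y decreases

Taking the partial derivative:
∂Y/∂X = -6X

∂Y/∂X = -6X < 0 (assuming positive values)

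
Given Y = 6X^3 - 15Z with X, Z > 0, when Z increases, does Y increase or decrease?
Y decreases

Taking the partial derivative:
∂Y/∂Z = -15

∂Y/∂Z = -15 < 0 (assuming positive values)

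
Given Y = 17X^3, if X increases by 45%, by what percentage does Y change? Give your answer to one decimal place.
204.9%

For Y = 17X^3:
If X → X(1 + 0.45)
Then Y → Y · (1 + 0.45)^3
     ≈ Y · 3.0486

Percentage change = ((1 + 0.45)^3 − 1) × 100% ≈ 204.9%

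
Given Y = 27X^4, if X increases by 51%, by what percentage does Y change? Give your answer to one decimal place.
419.9%

For Y = 27X^4:
If X → X(1 + 0.51)
Then Y → Y · (1 + 0.51)^4
     ≈ Y · 5.1989

Percentage change = ((1 + 0.51)^4 − 1) × 100% ≈ 419.9%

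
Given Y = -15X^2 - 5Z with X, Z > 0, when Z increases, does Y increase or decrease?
Y decreases

Taking the partial derivative:
∂Y/∂Z = -5

∂Y/∂Z = -5 < 0 (assuming positive values)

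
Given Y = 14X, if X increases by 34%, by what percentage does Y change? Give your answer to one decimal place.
34.0%

For Y = 14X:
If X → X(1 + 0.34)
Then Y → Y · (1 + 0.34)^1
     = Y · 1.3400

Percentage change = ((1 + 0.34)^1 − 1) × 100% = 34.0%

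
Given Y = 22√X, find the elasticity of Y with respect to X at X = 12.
Elasticity = 1/2

Elasticity = (dY/dX) · (X/Y)

dY/dX = 11/√X
At X = 12: dY/dX = 11·√3/6, Y = 44·√3

Elasticity = (11·√3/6) · (12 / (44·√3)) = 1/2

Interpretation: for a small percentage change in X, the percentage change in Y is approximately 0.50 times as large.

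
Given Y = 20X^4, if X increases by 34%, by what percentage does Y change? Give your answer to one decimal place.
222.4%

For Y = 20X^4:
If X → X(1 + 0.34)
Then Y → Y · (1 + 0.34)^4
     ≈ Y · 3.2242

Percentage change = ((1 + 0.34)^4 − 1) × 100% ≈ 222.4%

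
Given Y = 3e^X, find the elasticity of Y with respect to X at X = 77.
Elasticity = 77

Elasticity = (dY/dX) · (X/Y)

dY/dX = 3·e^X
At X = 77: dY/dX = 3·e^77, Y = 3·e^77

Elasticity = (3·e^77) · (77 / (3·e^77)) = 77

Interpretation: for a small percentage change in X, the percentage change in Y is approximately 77.00 times as large.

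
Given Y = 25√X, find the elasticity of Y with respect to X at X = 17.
Elasticity = 1/2

Elasticity = (dY/dX) · (X/Y)

dY/dX = 25/(2·√X)
At X = 17: dY/dX = 25·√17/34, Y = 25·√17

Elasticity = (25·√17/34) · (17 / (25·√17)) = 1/2

Interpretation: for a small percentage change in X, the percentage change in Y is approximately 0.50 times as large.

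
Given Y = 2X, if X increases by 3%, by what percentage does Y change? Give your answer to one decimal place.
3.0%

For Y = 2X:
If X → X(1 + 0.03)
Then Y → Y · (1 + 0.03)^1
     = Y · 1.0300

Percentage change = ((1 + 0.03)^1 − 1) × 100% = 3.0%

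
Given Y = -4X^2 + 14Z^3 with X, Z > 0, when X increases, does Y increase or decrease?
Y decreases

Taking the partial derivative:
∂Y/∂X = -8X

∂Y/∂X = -8X < 0 (assuming positive values)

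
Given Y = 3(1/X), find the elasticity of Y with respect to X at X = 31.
Elasticity = -1

Elasticity = (dY/dX) · (X/Y)

dY/dX = -3/X²
At X = 31: dY/dX = -3/961, Y = 3/31

Elasticity = (-3/961) · (31 / (3/31)) = -1

Interpretation: for a small percentage change in X, the percentage change in Y is approximately -1.00 times as large.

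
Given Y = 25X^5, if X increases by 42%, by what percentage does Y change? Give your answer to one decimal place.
477.4%

For Y = 25X^5:
If X → X(1 + 0.42)
Then Y → Y · (1 + 0.42)^5
     ≈ Y · 5.7735

Percentage change = ((1 + 0.42)^5 − 1) × 100% ≈ 477.4%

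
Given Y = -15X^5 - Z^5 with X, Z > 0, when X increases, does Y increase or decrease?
Y decreases

Taking the partial derivative:
∂Y/∂X = -75X^4

∂Y/∂X = -75X^4 < 0 (assuming positive values)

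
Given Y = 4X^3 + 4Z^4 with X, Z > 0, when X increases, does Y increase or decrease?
Y increases

Taking the partial derivative:
∂Y/∂X = 12X^2

∂Y/∂X = 12X^2 > 0 (assuming positive values)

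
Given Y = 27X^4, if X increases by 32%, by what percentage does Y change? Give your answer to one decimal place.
203.6%

For Y = 27X^4:
If X → X(1 + 0.32)
Then Y → Y · (1 + 0.32)^4
     ≈ Y · 3.0360

Percentage change = ((1 + 0.32)^4 − 1) × 100% ≈ 203.6%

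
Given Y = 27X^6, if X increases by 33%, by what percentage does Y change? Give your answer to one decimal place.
453.5%

For Y = 27X^6:
If X → X(1 + 0.33)
Then Y → Y · (1 + 0.33)^6
     ≈ Y · 5.5349

Percentage change = ((1 + 0.33)^6 − 1) × 100% ≈ 453.5%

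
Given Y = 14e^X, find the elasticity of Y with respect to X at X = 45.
Elasticity = 45

Elasticity = (dY/dX) · (X/Y)

dY/dX = 14·e^X
At X = 45: dY/dX = 14·e^45, Y = 14·e^45

Elasticity = (14·e^45) · (45 / (14·e^45)) = 45

Interpretation: for a small percentage change in X, the percentage change in Y is approximately 45.00 times as large.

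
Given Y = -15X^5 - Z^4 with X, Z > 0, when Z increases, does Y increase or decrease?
Y decreases

Taking the partial derivative:
∂Y/∂Z = -4Z^3

∂Y/∂Z = -4Z^3 < 0 (assuming positive values)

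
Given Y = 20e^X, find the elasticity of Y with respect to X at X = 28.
Elasticity = 28

Elasticity = (dY/dX) · (X/Y)

dY/dX = 20·e^X
At X = 28: dY/dX = 20·e^28, Y = 20·e^28

Elasticity = (20·e^28) · (28 / (20·e^28)) = 28

Interpretation: for a small percentage change in X, the percentage change in Y is approximately 28.00 times as large.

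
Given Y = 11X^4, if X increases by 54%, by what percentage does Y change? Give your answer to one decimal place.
462.4%

For Y = 11X^4:
If X → X(1 + 0.54)
Then Y → Y · (1 + 0.54)^4
     ≈ Y · 5.6245

Percentage change = ((1 + 0.54)^4 − 1) × 100% ≈ 462.4%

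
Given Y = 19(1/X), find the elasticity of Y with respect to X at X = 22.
Elasticity = -1

Elasticity = (dY/dX) · (X/Y)

dY/dX = -19/X²
At X = 22: dY/dX = -19/484, Y = 19/22

Elasticity = (-19/484) · (22 / (19/22)) = -1

Interpretation: for a small percentage change in X, the percentage change in Y is approximately -1.00 times as large.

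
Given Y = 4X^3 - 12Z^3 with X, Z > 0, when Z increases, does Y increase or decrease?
Y decreases

Taking the partial derivative:
∂Y/∂Z = -36Z^2

∂Y/∂Z = -36Z^2 < 0 (assuming positive values)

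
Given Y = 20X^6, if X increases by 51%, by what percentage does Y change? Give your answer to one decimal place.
1085.4%

For Y = 20X^6:
If X → X(1 + 0.51)
Then Y → Y · (1 + 0.51)^6
     ≈ Y · 11.8539

Percentage change = ((1 + 0.51)^6 − 1) × 100% ≈ 1085.4%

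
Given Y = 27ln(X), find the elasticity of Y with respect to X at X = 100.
Elasticity = 1/ln(100) ≈ 0.2171

Elasticity = (dY/dX) · (X/Y)

dY/dX = 27/X
At X = 100: dY/dX = 27/100, Y = 27·ln(100)

Elasticity = (27/100) · (100 / (27·ln(100))) = 1/ln(100) ≈ 0.2171

Interpretation: for a small percentage change in X, the percentage change in Y is approximately 0.22 times as large.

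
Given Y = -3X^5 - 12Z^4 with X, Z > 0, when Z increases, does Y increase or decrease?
Y decreases

Taking the partial derivative:
∂Y/∂Z = -48Z^3

∂Y/∂Z = -48Z^3 < 0 (assuming positive values)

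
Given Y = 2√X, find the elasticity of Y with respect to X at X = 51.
Elasticity = 1/2

Elasticity = (dY/dX) · (X/Y)

dY/dX = 1/√X
At X = 51: dY/dX = √51/51, Y = 2·√51

Elasticity = (√51/51) · (51 / (2·√51)) = 1/2

Interpretation: for a small percentage change in X, the percentage change in Y is approximately 0.50 times as large.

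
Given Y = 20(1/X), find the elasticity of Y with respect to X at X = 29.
Elasticity = -1

Elasticity = (dY/dX) · (X/Y)

dY/dX = -20/X²
At X = 29: dY/dX = -20/841, Y = 20/29

Elasticity = (-20/841) · (29 / (20/29)) = -1

Interpretation: for a small percentage change in X, the percentage change in Y is approximately -1.00 times as large.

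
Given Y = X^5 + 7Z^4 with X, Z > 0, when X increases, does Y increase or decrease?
Y increases

Taking the partial derivative:
∂Y/∂X = 5X^4

∂Y/∂X = 5X^4 > 0 (assuming positive values)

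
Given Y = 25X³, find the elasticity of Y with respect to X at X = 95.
Elasticity = 3

Elasticity = (dY/dX) · (X/Y)

dY/dX = 75·X²
At X = 95: dY/dX = 676875, Y = 21434375

Elasticity = 676875 · (95 / 21434375) = 3

Interpretation: for a small percentage change in X, the percentage change in Y is approximately 3.00 times as large.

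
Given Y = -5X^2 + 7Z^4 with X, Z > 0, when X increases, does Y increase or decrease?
Y decreases

Taking the partial derivative:
∂Y/∂X = -10X

∂Y/∂X = -10X < 0 (assuming positive values)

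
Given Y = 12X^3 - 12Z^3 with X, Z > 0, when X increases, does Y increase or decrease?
Y increases

Taking the partial derivative:
∂Y/∂X = 36X^2

∂Y/∂X = 36X^2 > 0 (assuming positive values)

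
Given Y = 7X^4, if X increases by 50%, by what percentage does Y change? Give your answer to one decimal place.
406.3%

For Y = 7X^4:
If X → X(1 + 0.5)
Then Y → Y · (1 + 0.5)^4
     = Y · 5.0625

Percentage change = ((1 + 0.5)^4 − 1) × 100% ≈ 406.3%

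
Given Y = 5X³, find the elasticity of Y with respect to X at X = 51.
Elasticity = 3

Elasticity = (dY/dX) · (X/Y)

dY/dX = 15·X²
At X = 51: dY/dX = 39015, Y = 663255

Elasticity = 39015 · (51 / 663255) = 3

Interpretation: for a small percentage change in X, the percentage change in Y is approximately 3.00 times as large.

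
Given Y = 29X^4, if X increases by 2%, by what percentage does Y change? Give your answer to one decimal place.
8.2%

For Y = 29X^4:
If X → X(1 + 0.02)
Then Y → Y · (1 + 0.02)^4
     ≈ Y · 1.0824

Percentage change = ((1 + 0.02)^4 − 1) × 100% ≈ 8.2%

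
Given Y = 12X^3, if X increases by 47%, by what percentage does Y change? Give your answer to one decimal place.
217.7%

For Y = 12X^3:
If X → X(1 + 0.47)
Then Y → Y · (1 + 0.47)^3
     ≈ Y · 3.1765

Percentage change = ((1 + 0.47)^3 − 1) × 100% ≈ 217.7%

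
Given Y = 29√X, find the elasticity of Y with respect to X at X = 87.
Elasticity = 1/2

Elasticity = (dY/dX) · (X/Y)

dY/dX = 29/(2·√X)
At X = 87: dY/dX = √87/6, Y = 29·√87

Elasticity = (√87/6) · (87 / (29·√87)) = 1/2

Interpretation: for a small percentage change in X, the percentage change in Y is approximately 0.50 times as large.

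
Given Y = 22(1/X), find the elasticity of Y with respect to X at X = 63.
Elasticity = -1

Elasticity = (dY/dX) · (X/Y)

dY/dX = -22/X²
At X = 63: dY/dX = -22/3969, Y = 22/63

Elasticity = (-22/3969) · (63 / (22/63)) = -1

Interpretation: for a small percentage change in X, the percentage change in Y is approximately -1.00 times as large.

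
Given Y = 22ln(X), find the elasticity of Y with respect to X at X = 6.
Elasticity = 1/ln(6) ≈ 0.5581

Elasticity = (dY/dX) · (X/Y)

dY/dX = 22/X
At X = 6: dY/dX = 11/3, Y = 22·ln(6)

Elasticity = (11/3) · (6 / (22·ln(6))) = 1/ln(6) ≈ 0.5581

Interpretation: for a small percentage change in X, the percentage change in Y is approximately 0.56 times as large.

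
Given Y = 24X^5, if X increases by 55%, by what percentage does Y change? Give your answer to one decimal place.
794.7%

For Y = 24X^5:
If X → X(1 + 0.55)
Then Y → Y · (1 + 0.55)^5
     ≈ Y · 8.9466

Percentage change = ((1 + 0.55)^5 − 1) × 100% ≈ 794.7%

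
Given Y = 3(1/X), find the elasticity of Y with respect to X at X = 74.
Elasticity = -1

Elasticity = (dY/dX) · (X/Y)

dY/dX = -3/X²
At X = 74: dY/dX = -3/5476, Y = 3/74

Elasticity = (-3/5476) · (74 / (3/74)) = -1

Interpretation: for a small percentage change in X, the percentage change in Y is approximately -1.00 times as large.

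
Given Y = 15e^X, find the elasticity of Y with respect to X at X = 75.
Elasticity = 75

Elasticity = (dY/dX) · (X/Y)

dY/dX = 15·e^X
At X = 75: dY/dX = 15·e^75, Y = 15·e^75

Elasticity = (15·e^75) · (75 / (15·e^75)) = 75

Interpretation: for a small percentage change in X, the percentage change in Y is approximately 75.00 times as large.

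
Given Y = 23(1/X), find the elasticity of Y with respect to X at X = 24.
Elasticity = -1

Elasticity = (dY/dX) · (X/Y)

dY/dX = -23/X²
At X = 24: dY/dX = -23/576, Y = 23/24

Elasticity = (-23/576) · (24 / (23/24)) = -1

Interpretation: for a small percentage change in X, the percentage change in Y is approximately -1.00 times as large.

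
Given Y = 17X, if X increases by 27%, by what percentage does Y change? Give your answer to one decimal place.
27.0%

For Y = 17X:
If X → X(1 + 0.27)
Then Y → Y · (1 + 0.27)^1
     = Y · 1.2700

Percentage change = ((1 + 0.27)^1 − 1) × 100% = 27.0%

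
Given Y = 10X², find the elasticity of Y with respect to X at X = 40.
Elasticity = 2

Elasticity = (dY/dX) · (X/Y)

dY/dX = 20·X
At X = 40: dY/dX = 800, Y = 16000

Elasticity = 800 · (40 / 16000) = 2

Interpretation: for a small percentage change in X, the percentage change in Y is approximately 2.00 times as large.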